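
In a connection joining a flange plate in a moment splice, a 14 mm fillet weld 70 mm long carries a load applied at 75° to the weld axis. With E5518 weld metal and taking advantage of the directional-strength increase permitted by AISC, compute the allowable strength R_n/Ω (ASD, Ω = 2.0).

R_n/Ω ≈ 169 kN

E55XX → F_EXX = 550 MPa.
t_e = 0.707 × 14 = 9.898 mm; A_we = 9.898 × 70 = 692.9 mm².
Directional factor: 1.0 + 0.5 sin^1.5(75°) = 1.475.
F_nw = 0.6 × 550 × 1.475 = 486.6 MPa.
R_n/Ω = (486.6 × 692.9) / 2.0 × 10⁻³ = 168.6 kN.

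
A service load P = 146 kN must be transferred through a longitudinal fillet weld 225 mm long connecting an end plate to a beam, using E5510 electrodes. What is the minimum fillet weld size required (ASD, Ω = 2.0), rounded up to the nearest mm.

E55XX → F_EXX = 550 MPa.
Total weld length L = 225 mm.
Required throat t_e = P × Ω / (0.6 F_EXX × L) = 146 × 2.0 / (0.6 × 550 × 225 × 10⁻³) = 3.933 mm.
Required leg w = t_e / 0.707 = 5.562 mm → use 6 mm.

w = 6 mm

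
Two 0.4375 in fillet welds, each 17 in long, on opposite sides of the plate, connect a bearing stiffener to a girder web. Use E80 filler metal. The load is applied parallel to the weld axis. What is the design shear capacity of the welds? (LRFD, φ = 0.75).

φR_n ≈ 379 kips

E80XX → F_EXX = 80 ksi.
Effective throat t_e = 0.707 × 0.4375 = 0.3093 in.
Total length L = 34 in; A_we = 0.3093 × 34 = 10.52 in².
F_nw = 0.6 F_EXX = 0.6 × 80 = 48 ksi.
φR_n = 0.75 × 48 × 10.52 = 378.6 kips.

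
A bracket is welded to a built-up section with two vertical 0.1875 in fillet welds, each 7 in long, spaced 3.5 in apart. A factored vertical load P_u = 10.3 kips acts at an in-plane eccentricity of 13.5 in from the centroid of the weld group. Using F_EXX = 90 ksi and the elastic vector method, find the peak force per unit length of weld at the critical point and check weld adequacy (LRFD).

f_max ≈ 5.81 kip/in; NOT adequate

Total weld length L_w = 14 in. Treat welds as unit-width lines.
Polar moment about centroid: J = 2[d³/12 + d(b/2)²] = 2[7³/12 + 7×1.75²] = 100 in³.
Direct shear f_v = P/L_w = 10.3 / 14 = 0.7357 kip/in (vertical).
Torsion M = P·e = 10.3 × 13.5 = 139.05 kip·in.
Critical point at (x, y) = (1.75, 3.5) from centroid. f_tx = M·y/J = 4.865 kip/in; f_ty = M·x/J = 2.432 kip/in.
Resultant f_max = √[f_tx² + (f_v + f_ty)²] = √[4.865² + (0.7357 + 2.432)²] = 5.805 kip/in.
Capacity per unit length: φr_n = 0.75 × 0.6 × 90 × (0.707 × 0.1875) = 5.369 kip/in.
5.805 > 5.369 → NOT adequate.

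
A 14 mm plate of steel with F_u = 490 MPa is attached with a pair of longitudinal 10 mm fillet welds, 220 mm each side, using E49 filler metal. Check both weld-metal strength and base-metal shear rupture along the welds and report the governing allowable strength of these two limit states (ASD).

R_n/Ω ≈ 457 kN (weld metal governs)

E49XX → F_EXX = 490 MPa.
t_e = 0.707 × 10 = 7.07 mm; L = 440 mm.
Weld metal: R_n/Ω = (1/2.0) × 0.6 × 490 × 7.07 × 440 × 10⁻³ = 457.3 kN.
Base metal (shear rupture): R_n/Ω = (1/2.0) × 0.6 × 490 × 14 × 440 × 10⁻³ = 905.5 kN.
Governing: weld metal.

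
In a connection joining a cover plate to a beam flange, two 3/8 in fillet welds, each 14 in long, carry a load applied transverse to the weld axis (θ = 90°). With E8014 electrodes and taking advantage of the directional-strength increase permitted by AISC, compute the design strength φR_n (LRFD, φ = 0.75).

φR_n ≈ 401 kip

E80XX → F_EXX = 80 ksi.
t_e = 0.707 × 0.375 = 0.2651 in; A_we = 0.2651 × 28 = 7.423 in².
Directional factor: 1.0 + 0.5 sin^1.5(90°) = 1.5.
F_nw = 0.6 × 80 × 1.5 = 72 ksi.
φR_n = 0.75 × 72 × 7.423 = 400.9 kip.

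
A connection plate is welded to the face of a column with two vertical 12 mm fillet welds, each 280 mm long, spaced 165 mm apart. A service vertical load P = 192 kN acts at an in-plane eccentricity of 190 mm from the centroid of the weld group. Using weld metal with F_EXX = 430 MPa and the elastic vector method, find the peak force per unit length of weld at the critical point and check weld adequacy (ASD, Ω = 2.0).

Total weld length L_w = 560 mm. Treat welds as unit-width lines.
Polar moment about centroid: J = 2[d³/12 + d(b/2)²] = 2[280³/12 + 280×82.5²] = 7470000 mm³.
Direct shear f_v = P/L_w = 192×10³ / 560 = 342.9 N/mm (vertical).
Torsion M = P·e = 192×10³ × 190 = 36480000 N·mm.
Critical point at (x, y) = (82.5, 140) from centroid. f_tx = M·y/J = 683.7 N/mm; f_ty = M·x/J = 402.9 N/mm.
Resultant f_max = √[f_tx² + (f_v + f_ty)²] = √[683.7² + (342.9 + 402.9)²] = 1012 N/mm.
Capacity per unit length: r_n/Ω = (1/2.0) × 0.6 × 430 × (0.707 × 12) = 1094 N/mm.
1012 ≤ 1094 → adequate.

f_max ≈ 1010 N/mm; adequate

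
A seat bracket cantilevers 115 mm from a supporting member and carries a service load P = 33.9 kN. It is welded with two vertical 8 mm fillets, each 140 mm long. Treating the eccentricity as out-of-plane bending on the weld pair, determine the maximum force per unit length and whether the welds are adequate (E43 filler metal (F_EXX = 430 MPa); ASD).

f_max ≈ 609 N/mm; adequate

L_w = 2 × 140 = 280 mm; section modulus (unit throat) S = 2 × L²/6 = 6533 mm².
Direct shear f_v = P/L_w = 33.9×10³/280 = 121.1 N/mm.
Moment M = P × e = 33.9×10³ × 115 = 3898500 N·mm; bending f_b = M/S = 596.7 N/mm.
f_max = √(f_v² + f_b²) = √(121.1² + 596.7²) = 608.9 N/mm.
r_n/Ω = (1/2.0) × 0.6 × 430 × (0.707 × 8) = 729.6 N/mm → adequate.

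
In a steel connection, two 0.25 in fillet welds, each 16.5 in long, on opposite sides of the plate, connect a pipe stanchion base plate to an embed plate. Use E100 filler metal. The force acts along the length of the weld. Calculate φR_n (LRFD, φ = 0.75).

φR_n ≈ 262 kip

E100XX → F_EXX = 100 ksi.
Effective throat t_e = 0.707 × 0.25 = 0.1767 in.
Total length L = 33 in; A_we = 0.1767 × 33 = 5.833 in².
F_nw = 0.6 F_EXX = 0.6 × 100 = 60 ksi.
φR_n = 0.75 × 60 × 5.833 = 262.5 kip.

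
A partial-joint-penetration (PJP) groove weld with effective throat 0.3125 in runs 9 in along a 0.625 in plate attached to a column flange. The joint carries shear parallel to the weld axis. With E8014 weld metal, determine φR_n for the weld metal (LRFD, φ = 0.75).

E80XX → F_EXX = 80 ksi.
Effective throat (given) t_e = 0.3125 in.
A_we = 0.3125 × 9 = 2.812 in².
F_nw = 0.6 F_EXX = 48 ksi.
φR_n = 0.75 × 48 × 2.812 = 101.2 kip.

φR_n ≈ 101 kip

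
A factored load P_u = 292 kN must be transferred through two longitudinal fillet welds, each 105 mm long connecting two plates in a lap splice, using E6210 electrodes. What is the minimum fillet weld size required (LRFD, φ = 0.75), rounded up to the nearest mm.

w = 8 mm

E62XX → F_EXX = 620 MPa.
Total weld length L = 210 mm.
Required throat t_e = P_u / (φ × 0.6 F_EXX × L) = 292 / (0.75 × 0.6 × 620 × 210 × 10⁻³) = 4.984 mm.
Required leg w = t_e / 0.707 = 7.049 mm → use 8 mm.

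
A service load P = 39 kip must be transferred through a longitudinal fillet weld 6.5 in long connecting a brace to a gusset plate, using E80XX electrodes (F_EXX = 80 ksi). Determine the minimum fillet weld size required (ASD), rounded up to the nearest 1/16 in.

w = 3/8 in

Total weld length L = 6.5 in.
Required throat t_e = P × Ω / (0.6 F_EXX × L) = 39 × 2.0 / (0.6 × 80 × 6.5) = 0.25 in.
Required leg w = t_e / 0.707 = 0.3536 in → use 3/8 in.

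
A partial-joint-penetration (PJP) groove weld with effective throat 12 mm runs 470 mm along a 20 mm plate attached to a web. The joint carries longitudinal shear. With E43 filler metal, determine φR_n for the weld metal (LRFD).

φR_n ≈ 1090 kN

E43XX → F_EXX = 430 MPa.
Effective throat (given) t_e = 12 mm.
A_we = 12 × 470 = 5640 mm².
F_nw = 0.6 F_EXX = 258 MPa.
φR_n = 0.75 × 258 × 5640 × 10⁻³ = 1091 kN.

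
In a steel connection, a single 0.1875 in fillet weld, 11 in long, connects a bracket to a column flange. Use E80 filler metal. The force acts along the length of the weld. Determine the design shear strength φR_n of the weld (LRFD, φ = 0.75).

E80XX → F_EXX = 80 ksi.
Effective throat t_e = 0.707 × 0.1875 = 0.1326 in.
Total length L = 11 in; A_we = 0.1326 × 11 = 1.458 in².
F_nw = 0.6 F_EXX = 0.6 × 80 = 48 ksi.
φR_n = 0.75 × 48 × 1.458 = 52.49 kips.

φR_n ≈ 52.5 kips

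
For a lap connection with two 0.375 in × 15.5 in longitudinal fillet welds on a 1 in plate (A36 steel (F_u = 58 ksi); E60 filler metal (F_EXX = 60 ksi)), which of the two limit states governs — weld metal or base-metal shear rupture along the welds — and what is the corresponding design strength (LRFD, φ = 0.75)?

t_e = 0.707 × 0.375 = 0.2651 in; L = 31 in.
Weld metal: φR_n = 0.75 × 0.6 × 60 × 0.2651 × 31 = 221.9 kips.
Base metal (shear rupture): φR_n = 0.75 × 0.6 × 58 × 1 × 31 = 809.1 kips.
Governing: weld metal.

φR_n ≈ 222 kips (weld metal governs)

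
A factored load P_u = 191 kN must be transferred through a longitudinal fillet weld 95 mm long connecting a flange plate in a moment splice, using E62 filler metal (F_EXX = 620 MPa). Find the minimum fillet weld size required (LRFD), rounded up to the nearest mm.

Total weld length L = 95 mm.
Required throat t_e = P_u / (φ × 0.6 F_EXX × L) = 191 / (0.75 × 0.6 × 620 × 95 × 10⁻³) = 7.206 mm.
Required leg w = t_e / 0.707 = 10.19 mm → use 11 mm.

w = 11 mm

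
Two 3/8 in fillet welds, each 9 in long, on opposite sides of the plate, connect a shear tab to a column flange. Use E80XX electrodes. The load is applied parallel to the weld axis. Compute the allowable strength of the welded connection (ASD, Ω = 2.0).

E80XX → F_EXX = 80 ksi.
Effective throat t_e = 0.707 × 0.375 = 0.2651 in.
Total length L = 18 in; A_we = 0.2651 × 18 = 4.772 in².
F_nw = 0.6 F_EXX = 0.6 × 80 = 48 ksi.
R_n = 48 × 4.772 = 229.1 kip; R_n/Ω = 229.1/2.0 = 114.5 kip.

R_n/Ω ≈ 115 kip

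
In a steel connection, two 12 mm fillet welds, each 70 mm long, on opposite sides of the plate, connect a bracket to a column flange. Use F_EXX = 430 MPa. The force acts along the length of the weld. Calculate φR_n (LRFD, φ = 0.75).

Effective throat t_e = 0.707 × 12 = 8.484 mm.
Total length L = 140 mm; A_we = 8.484 × 140 = 1188 mm².
F_nw = 0.6 F_EXX = 0.6 × 430 = 258 MPa.
φR_n = 0.75 × 258 × 1188 × 10⁻³ = 229.8 kN.

φR_n ≈ 230 kN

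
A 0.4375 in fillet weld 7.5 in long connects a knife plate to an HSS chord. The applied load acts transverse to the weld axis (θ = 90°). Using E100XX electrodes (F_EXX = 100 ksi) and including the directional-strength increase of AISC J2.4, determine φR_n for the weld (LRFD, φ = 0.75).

t_e = 0.707 × 0.4375 = 0.3093 in; A_we = 0.3093 × 7.5 = 2.32 in².
Directional factor: 1.0 + 0.5 sin^1.5(90°) = 1.5.
F_nw = 0.6 × 100 × 1.5 = 90 ksi.
φR_n = 0.75 × 90 × 2.32 = 156.6 kip.

φR_n ≈ 157 kip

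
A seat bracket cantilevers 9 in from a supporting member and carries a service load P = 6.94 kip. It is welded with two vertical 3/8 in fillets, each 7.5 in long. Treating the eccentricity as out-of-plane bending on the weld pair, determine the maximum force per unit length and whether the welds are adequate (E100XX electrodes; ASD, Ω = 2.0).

E100XX → F_EXX = 100 ksi.
L_w = 2 × 7.5 = 15 in; section modulus (unit throat) S = 2 × L²/6 = 18.75 in².
Direct shear f_v = P/L_w = 6.94/15 = 0.4627 kip/in.
Moment M = P × e = 6.94 × 9 = 62.46 kip·in; bending f_b = M/S = 3.331 kip/in.
f_max = √(f_v² + f_b²) = √(0.4627² + 3.331²) = 3.363 kip/in.
r_n/Ω = (1/2.0) × 0.6 × 100 × (0.707 × 0.375) = 7.954 kip/in → adequate.

f_max ≈ 3.36 kip/in; adequate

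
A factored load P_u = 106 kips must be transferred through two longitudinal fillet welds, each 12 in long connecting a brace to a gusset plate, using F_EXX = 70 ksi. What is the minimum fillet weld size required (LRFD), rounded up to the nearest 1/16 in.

w = 1/4 in

Total weld length L = 24 in.
Required throat t_e = P_u / (φ × 0.6 F_EXX × L) = 106 / (0.75 × 0.6 × 70 × 24) = 0.1402 in.
Required leg w = t_e / 0.707 = 0.1983 in → use 1/4 in.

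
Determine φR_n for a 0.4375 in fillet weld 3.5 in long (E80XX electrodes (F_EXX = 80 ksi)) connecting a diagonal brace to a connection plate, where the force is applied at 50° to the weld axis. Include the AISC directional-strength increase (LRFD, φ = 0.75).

t_e = 0.707 × 0.4375 = 0.3093 in; A_we = 0.3093 × 3.5 = 1.083 in².
Directional factor: 1.0 + 0.5 sin^1.5(50°) = 1.335.
F_nw = 0.6 × 80 × 1.335 = 64.09 ksi.
φR_n = 0.75 × 64.09 × 1.083 = 52.04 kip.

φR_n ≈ 52 kip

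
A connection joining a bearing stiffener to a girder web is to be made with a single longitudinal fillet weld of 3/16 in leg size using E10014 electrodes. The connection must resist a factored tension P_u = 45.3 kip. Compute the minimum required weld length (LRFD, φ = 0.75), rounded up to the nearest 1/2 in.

E100XX → F_EXX = 100 ksi.
Throat t_e = 0.707 × 0.1875 = 0.1326 in.
φr_n = 0.75 × 0.6 × 100 × 0.1326 = 5.965 kip/in.
L_req = P_u / φr_n = 45.3 / 5.965 = 7.594 in total.
Round up → use L = 8 in.

L = 8 in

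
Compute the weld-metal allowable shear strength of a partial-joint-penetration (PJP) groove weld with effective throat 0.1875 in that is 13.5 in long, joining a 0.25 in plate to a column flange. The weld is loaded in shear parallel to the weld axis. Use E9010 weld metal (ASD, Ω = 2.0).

R_n/Ω ≈ 68.3 kips

E90XX → F_EXX = 90 ksi.
Effective throat (given) t_e = 0.1875 in.
A_we = 0.1875 × 13.5 = 2.531 in².
F_nw = 0.6 F_EXX = 54 ksi.
R_n/Ω = (54 × 2.531) / 2.0 = 68.34 kips.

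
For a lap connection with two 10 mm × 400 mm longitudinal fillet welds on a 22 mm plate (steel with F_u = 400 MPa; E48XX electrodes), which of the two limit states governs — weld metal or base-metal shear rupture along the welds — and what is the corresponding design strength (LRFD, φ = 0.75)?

φR_n ≈ 1220 kN (weld metal governs)

E48XX → F_EXX = 480 MPa.
t_e = 0.707 × 10 = 7.07 mm; L = 800 mm.
Weld metal: φR_n = 0.75 × 0.6 × 480 × 7.07 × 800 × 10⁻³ = 1222 kN.
Base metal (shear rupture): φR_n = 0.75 × 0.6 × 400 × 22 × 800 × 10⁻³ = 3168 kN.
Governing: weld metal.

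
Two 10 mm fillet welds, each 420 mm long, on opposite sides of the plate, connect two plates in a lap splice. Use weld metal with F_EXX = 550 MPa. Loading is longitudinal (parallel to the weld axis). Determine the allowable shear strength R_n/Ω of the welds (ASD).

R_n/Ω ≈ 980 kN

Effective throat t_e = 0.707 × 10 = 7.07 mm.
Total length L = 840 mm; A_we = 7.07 × 840 = 5939 mm².
F_nw = 0.6 F_EXX = 0.6 × 550 = 330 MPa.
R_n = 330 × 5939 × 10⁻³ = 1960 kN; R_n/Ω = 1960/2.0 = 979.9 kN.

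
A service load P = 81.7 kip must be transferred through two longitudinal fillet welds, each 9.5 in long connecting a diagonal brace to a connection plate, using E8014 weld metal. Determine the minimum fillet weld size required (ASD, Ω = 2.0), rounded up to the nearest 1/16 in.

E80XX → F_EXX = 80 ksi.
Total weld length L = 19 in.
Required throat t_e = P × Ω / (0.6 F_EXX × L) = 81.7 × 2.0 / (0.6 × 80 × 19) = 0.1792 in.
Required leg w = t_e / 0.707 = 0.2534 in → use 5/16 in.

w = 5/16 in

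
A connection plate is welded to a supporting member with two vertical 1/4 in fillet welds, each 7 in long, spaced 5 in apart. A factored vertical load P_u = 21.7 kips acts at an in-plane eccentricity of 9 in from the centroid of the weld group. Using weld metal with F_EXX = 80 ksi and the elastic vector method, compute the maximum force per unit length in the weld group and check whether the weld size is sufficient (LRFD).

f_max ≈ 6.83 kip/in; NOT adequate

Total weld length L_w = 14 in. Treat welds as unit-width lines.
Polar moment about centroid: J = 2[d³/12 + d(b/2)²] = 2[7³/12 + 7×2.5²] = 144.7 in³.
Direct shear f_v = P/L_w = 21.7 / 14 = 1.55 kip/in (vertical).
Torsion M = P·e = 21.7 × 9 = 195.3 kip·in.
Critical point at (x, y) = (2.5, 3.5) from centroid. f_tx = M·y/J = 4.725 kip/in; f_ty = M·x/J = 3.375 kip/in.
Resultant f_max = √[f_tx² + (f_v + f_ty)²] = √[4.725² + (1.55 + 3.375)²] = 6.825 kip/in.
Capacity per unit length: φr_n = 0.75 × 0.6 × 80 × (0.707 × 0.25) = 6.363 kip/in.
6.825 > 6.363 → NOT adequate.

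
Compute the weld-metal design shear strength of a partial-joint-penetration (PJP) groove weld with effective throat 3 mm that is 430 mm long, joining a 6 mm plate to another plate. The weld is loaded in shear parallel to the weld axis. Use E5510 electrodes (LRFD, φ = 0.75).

φR_n ≈ 319 kN

E55XX → F_EXX = 550 MPa.
Effective throat (given) t_e = 3 mm.
A_we = 3 × 430 = 1290 mm².
F_nw = 0.6 F_EXX = 330 MPa.
φR_n = 0.75 × 330 × 1290 × 10⁻³ = 319.3 kN.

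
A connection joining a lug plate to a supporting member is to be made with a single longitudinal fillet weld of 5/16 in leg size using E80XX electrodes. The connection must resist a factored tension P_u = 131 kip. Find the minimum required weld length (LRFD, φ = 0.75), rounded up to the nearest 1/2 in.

L = 16.5 in

E80XX → F_EXX = 80 ksi.
Throat t_e = 0.707 × 0.3125 = 0.2209 in.
φr_n = 0.75 × 0.6 × 80 × 0.2209 = 7.954 kip/in.
L_req = P_u / φr_n = 131 / 7.954 = 16.47 in total.
Round up → use L = 16.5 in.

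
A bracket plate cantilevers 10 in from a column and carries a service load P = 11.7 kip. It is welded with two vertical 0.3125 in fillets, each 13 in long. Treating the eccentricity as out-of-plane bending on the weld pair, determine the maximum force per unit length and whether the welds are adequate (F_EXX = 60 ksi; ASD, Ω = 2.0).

L_w = 2 × 13 = 26 in; section modulus (unit throat) S = 2 × L²/6 = 56.33 in².
Direct shear f_v = P/L_w = 11.7/26 = 0.45 kip/in.
Moment M = P × e = 11.7 × 10 = 117 kip·in; bending f_b = M/S = 2.077 kip/in.
f_max = √(f_v² + f_b²) = √(0.45² + 2.077²) = 2.125 kip/in.
r_n/Ω = (1/2.0) × 0.6 × 60 × (0.707 × 0.3125) = 3.977 kip/in → adequate.

f_max ≈ 2.13 kip/in; adequate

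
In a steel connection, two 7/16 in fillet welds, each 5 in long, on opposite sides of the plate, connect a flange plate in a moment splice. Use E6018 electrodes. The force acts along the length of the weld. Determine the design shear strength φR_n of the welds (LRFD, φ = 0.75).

φR_n ≈ 83.5 kips

E60XX → F_EXX = 60 ksi.
Effective throat t_e = 0.707 × 0.4375 = 0.3093 in.
Total length L = 10 in; A_we = 0.3093 × 10 = 3.093 in².
F_nw = 0.6 F_EXX = 0.6 × 60 = 36 ksi.
φR_n = 0.75 × 36 × 3.093 = 83.51 kips.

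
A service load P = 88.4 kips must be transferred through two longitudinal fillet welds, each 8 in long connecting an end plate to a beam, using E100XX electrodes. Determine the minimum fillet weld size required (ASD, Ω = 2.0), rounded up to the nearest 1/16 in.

w = 5/16 in

E100XX → F_EXX = 100 ksi.
Total weld length L = 16 in.
Required throat t_e = P × Ω / (0.6 F_EXX × L) = 88.4 × 2.0 / (0.6 × 100 × 16) = 0.1842 in.
Required leg w = t_e / 0.707 = 0.2605 in → use 5/16 in.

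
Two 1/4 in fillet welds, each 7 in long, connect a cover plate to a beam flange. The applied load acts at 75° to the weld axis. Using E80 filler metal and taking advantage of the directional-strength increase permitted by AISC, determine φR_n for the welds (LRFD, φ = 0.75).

φR_n ≈ 131 kips

E80XX → F_EXX = 80 ksi.
t_e = 0.707 × 0.25 = 0.1767 in; A_we = 0.1767 × 14 = 2.474 in².
Directional factor: 1.0 + 0.5 sin^1.5(75°) = 1.475.
F_nw = 0.6 × 80 × 1.475 = 70.78 ksi.
φR_n = 0.75 × 70.78 × 2.474 = 131.4 kips.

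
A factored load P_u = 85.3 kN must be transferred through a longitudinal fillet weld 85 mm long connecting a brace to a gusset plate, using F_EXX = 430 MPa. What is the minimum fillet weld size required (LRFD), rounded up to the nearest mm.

Total weld length L = 85 mm.
Required throat t_e = P_u / (φ × 0.6 F_EXX × L) = 85.3 / (0.75 × 0.6 × 430 × 85 × 10⁻³) = 5.186 mm.
Required leg w = t_e / 0.707 = 7.336 mm → use 8 mm.

w = 8 mm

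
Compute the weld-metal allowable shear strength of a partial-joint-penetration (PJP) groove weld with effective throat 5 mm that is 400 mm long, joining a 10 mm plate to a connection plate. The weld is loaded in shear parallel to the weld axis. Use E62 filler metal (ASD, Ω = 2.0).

E62XX → F_EXX = 620 MPa.
Effective throat (given) t_e = 5 mm.
A_we = 5 × 400 = 2000 mm².
F_nw = 0.6 F_EXX = 372 MPa.
R_n/Ω = (372 × 2000) / 2.0 × 10⁻³ = 372 kN.

R_n/Ω ≈ 372 kN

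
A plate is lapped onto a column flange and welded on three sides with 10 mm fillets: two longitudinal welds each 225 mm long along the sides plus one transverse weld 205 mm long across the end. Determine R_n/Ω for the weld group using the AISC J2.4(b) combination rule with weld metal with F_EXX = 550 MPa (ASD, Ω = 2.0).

R_n/Ω ≈ 805 kN

t_e = 0.707 × 10 = 7.07 mm.
R_nwl = 0.6 × 550 × 7.07 × 450 × 10⁻³ = 1050 kN (longitudinal, 2 welds).
R_nwt = 0.6 × 550 × 7.07 × 205 × 10⁻³ = 478.3 kN (transverse, base value).
(i) R_nwl + R_nwt = 1528 kN; (ii) 0.85 R_nwl + 1.5 R_nwt = 1610 kN.
R_n = max = 1610 kN [governs: (ii)]; R_n/Ω = 804.9 kN.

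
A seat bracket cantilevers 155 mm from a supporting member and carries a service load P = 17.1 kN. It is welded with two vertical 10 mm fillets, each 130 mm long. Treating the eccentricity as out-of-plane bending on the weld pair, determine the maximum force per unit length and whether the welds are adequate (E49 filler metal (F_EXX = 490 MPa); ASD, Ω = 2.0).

L_w = 2 × 130 = 260 mm; section modulus (unit throat) S = 2 × L²/6 = 5633 mm².
Direct shear f_v = P/L_w = 17.1×10³/260 = 65.77 N/mm.
Moment M = P × e = 17.1×10³ × 155 = 2650500 N·mm; bending f_b = M/S = 470.5 N/mm.
f_max = √(f_v² + f_b²) = √(65.77² + 470.5²) = 475.1 N/mm.
r_n/Ω = (1/2.0) × 0.6 × 490 × (0.707 × 10) = 1039 N/mm → adequate.

f_max ≈ 475 N/mm; adequate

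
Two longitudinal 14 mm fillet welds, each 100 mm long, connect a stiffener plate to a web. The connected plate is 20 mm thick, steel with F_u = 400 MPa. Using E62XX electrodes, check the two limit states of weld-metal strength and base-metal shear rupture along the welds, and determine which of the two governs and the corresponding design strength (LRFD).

φR_n ≈ 552 kN (weld metal governs)

E62XX → F_EXX = 620 MPa.
t_e = 0.707 × 14 = 9.898 mm; L = 200 mm.
Weld metal: φR_n = 0.75 × 0.6 × 620 × 9.898 × 200 × 10⁻³ = 552.3 kN.
Base metal (shear rupture): φR_n = 0.75 × 0.6 × 400 × 20 × 200 × 10⁻³ = 720 kN.
Governing: weld metal.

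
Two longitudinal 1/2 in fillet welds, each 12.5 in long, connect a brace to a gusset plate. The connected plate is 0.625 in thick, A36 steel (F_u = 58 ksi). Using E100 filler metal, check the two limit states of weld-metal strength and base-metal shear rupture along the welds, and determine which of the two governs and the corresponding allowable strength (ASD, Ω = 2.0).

R_n/Ω ≈ 265 kip (weld metal governs)

E100XX → F_EXX = 100 ksi.
t_e = 0.707 × 0.5 = 0.3535 in; L = 25 in.
Weld metal: R_n/Ω = (1/2.0) × 0.6 × 100 × 0.3535 × 25 = 265.1 kip.
Base metal (shear rupture): R_n/Ω = (1/2.0) × 0.6 × 58 × 0.625 × 25 = 271.9 kip.
Governing: weld metal.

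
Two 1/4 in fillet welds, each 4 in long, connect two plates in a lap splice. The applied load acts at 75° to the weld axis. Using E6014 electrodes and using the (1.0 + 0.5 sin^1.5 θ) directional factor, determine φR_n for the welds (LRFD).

φR_n ≈ 56.3 kips

E60XX → F_EXX = 60 ksi.
t_e = 0.707 × 0.25 = 0.1767 in; A_we = 0.1767 × 8 = 1.414 in².
Directional factor: 1.0 + 0.5 sin^1.5(75°) = 1.475.
F_nw = 0.6 × 60 × 1.475 = 53.09 ksi.
φR_n = 0.75 × 53.09 × 1.414 = 56.3 kips.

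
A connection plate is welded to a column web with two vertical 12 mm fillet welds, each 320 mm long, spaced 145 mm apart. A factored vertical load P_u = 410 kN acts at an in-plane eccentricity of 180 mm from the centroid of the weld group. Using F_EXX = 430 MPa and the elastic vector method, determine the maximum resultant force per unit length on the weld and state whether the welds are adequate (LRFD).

Total weld length L_w = 640 mm. Treat welds as unit-width lines.
Polar moment about centroid: J = 2[d³/12 + d(b/2)²] = 2[320³/12 + 320×72.5²] = 8825000 mm³.
Direct shear f_v = P/L_w = 410×10³ / 640 = 640.6 N/mm (vertical).
Torsion M = P·e = 410×10³ × 180 = 73800000 N·mm.
Critical point at (x, y) = (72.5, 160) from centroid. f_tx = M·y/J = 1338 N/mm; f_ty = M·x/J = 606.3 N/mm.
Resultant f_max = √[f_tx² + (f_v + f_ty)²] = √[1338² + (640.6 + 606.3)²] = 1829 N/mm.
Capacity per unit length: φr_n = 0.75 × 0.6 × 430 × (0.707 × 12) = 1642 N/mm.
1829 > 1642 → NOT adequate.

f_max ≈ 1830 N/mm; NOT adequate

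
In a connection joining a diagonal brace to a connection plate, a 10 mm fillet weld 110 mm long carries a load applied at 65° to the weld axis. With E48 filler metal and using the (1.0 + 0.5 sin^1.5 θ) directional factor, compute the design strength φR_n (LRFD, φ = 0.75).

E48XX → F_EXX = 480 MPa.
t_e = 0.707 × 10 = 7.07 mm; A_we = 7.07 × 110 = 777.7 mm².
Directional factor: 1.0 + 0.5 sin^1.5(65°) = 1.431.
F_nw = 0.6 × 480 × 1.431 = 412.2 MPa.
φR_n = 0.75 × 412.2 × 777.7 × 10⁻³ = 240.5 kN.

φR_n ≈ 240 kN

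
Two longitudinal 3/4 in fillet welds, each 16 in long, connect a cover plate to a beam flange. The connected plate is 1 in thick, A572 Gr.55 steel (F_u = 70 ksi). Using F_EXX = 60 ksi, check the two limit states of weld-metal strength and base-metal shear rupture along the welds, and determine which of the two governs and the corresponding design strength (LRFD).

t_e = 0.707 × 0.75 = 0.5302 in; L = 32 in.
Weld metal: φR_n = 0.75 × 0.6 × 60 × 0.5302 × 32 = 458.1 kips.
Base metal (shear rupture): φR_n = 0.75 × 0.6 × 70 × 1 × 32 = 1008 kips.
Governing: weld metal.

φR_n ≈ 458 kips (weld metal governs)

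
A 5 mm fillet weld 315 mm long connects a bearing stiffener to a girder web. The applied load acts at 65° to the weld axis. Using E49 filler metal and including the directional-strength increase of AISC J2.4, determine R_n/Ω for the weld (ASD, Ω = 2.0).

E49XX → F_EXX = 490 MPa.
t_e = 0.707 × 5 = 3.535 mm; A_we = 3.535 × 315 = 1114 mm².
Directional factor: 1.0 + 0.5 sin^1.5(65°) = 1.431.
F_nw = 0.6 × 490 × 1.431 = 420.8 MPa.
R_n/Ω = (420.8 × 1114) / 2.0 × 10⁻³ = 234.3 kN.

R_n/Ω ≈ 234 kN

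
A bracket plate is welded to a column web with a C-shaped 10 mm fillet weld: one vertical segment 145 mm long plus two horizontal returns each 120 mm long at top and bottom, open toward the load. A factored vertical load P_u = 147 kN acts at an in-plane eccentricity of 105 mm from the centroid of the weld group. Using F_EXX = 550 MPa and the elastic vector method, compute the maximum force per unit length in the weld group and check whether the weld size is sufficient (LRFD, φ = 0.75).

f_max ≈ 1110 N/mm; adequate

Total weld length L_w = 385 mm. Treat welds as unit-width lines.
Centroid: x̄ = 2×120×60 / 385 = 37.4 mm from the vertical weld.
Polar moment about centroid: J = I_x + I_y = [145³/12 + 2×120×72.5²] + [145×37.4² + 2(120³/12 + 120×22.6²)] = 2129000 mm³.
Direct shear f_v = P/L_w = 147×10³ / 385 = 381.8 N/mm (vertical).
Torsion M = P·e = 147×10³ × 105 = 15435000 N·mm.
Critical point at (x, y) = (82.6, 72.5) from centroid. f_tx = M·y/J = 525.6 N/mm; f_ty = M·x/J = 598.8 N/mm.
Resultant f_max = √[f_tx² + (f_v + f_ty)²] = √[525.6² + (381.8 + 598.8)²] = 1113 N/mm.
Capacity per unit length: φr_n = 0.75 × 0.6 × 550 × (0.707 × 10) = 1750 N/mm.
1113 ≤ 1750 → adequate.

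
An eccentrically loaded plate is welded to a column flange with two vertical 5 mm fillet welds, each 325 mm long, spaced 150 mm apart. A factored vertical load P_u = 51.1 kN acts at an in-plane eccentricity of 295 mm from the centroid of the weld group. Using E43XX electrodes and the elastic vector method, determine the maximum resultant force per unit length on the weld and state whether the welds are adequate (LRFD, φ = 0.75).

f_max ≈ 328 N/mm; adequate

E43XX → F_EXX = 430 MPa.
Total weld length L_w = 650 mm. Treat welds as unit-width lines.
Polar moment about centroid: J = 2[d³/12 + d(b/2)²] = 2[325³/12 + 325×75²] = 9378000 mm³.
Direct shear f_v = P/L_w = 51.1×10³ / 650 = 78.62 N/mm (vertical).
Torsion M = P·e = 51.1×10³ × 295 = 15074000 N·mm.
Critical point at (x, y) = (75, 162.5) from centroid. f_tx = M·y/J = 261.2 N/mm; f_ty = M·x/J = 120.6 N/mm.
Resultant f_max = √[f_tx² + (f_v + f_ty)²] = √[261.2² + (78.62 + 120.6)²] = 328.5 N/mm.
Capacity per unit length: φr_n = 0.75 × 0.6 × 430 × (0.707 × 5) = 684 N/mm.
328.5 ≤ 684 → adequate.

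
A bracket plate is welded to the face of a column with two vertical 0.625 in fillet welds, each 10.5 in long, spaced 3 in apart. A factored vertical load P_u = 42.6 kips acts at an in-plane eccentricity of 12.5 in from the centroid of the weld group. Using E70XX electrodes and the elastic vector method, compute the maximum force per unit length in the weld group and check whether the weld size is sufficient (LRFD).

E70XX → F_EXX = 70 ksi.
Total weld length L_w = 21 in. Treat welds as unit-width lines.
Polar moment about centroid: J = 2[d³/12 + d(b/2)²] = 2[10.5³/12 + 10.5×1.5²] = 240.2 in³.
Direct shear f_v = P/L_w = 42.6 / 21 = 2.029 kip/in (vertical).
Torsion M = P·e = 42.6 × 12.5 = 532.5 kip·in.
Critical point at (x, y) = (1.5, 5.25) from centroid. f_tx = M·y/J = 11.64 kip/in; f_ty = M·x/J = 3.326 kip/in.
Resultant f_max = √[f_tx² + (f_v + f_ty)²] = √[11.64² + (2.029 + 3.326)²] = 12.81 kip/in.
Capacity per unit length: φr_n = 0.75 × 0.6 × 70 × (0.707 × 0.625) = 13.92 kip/in.
12.81 ≤ 13.92 → adequate.

f_max ≈ 12.8 kip/in; adequate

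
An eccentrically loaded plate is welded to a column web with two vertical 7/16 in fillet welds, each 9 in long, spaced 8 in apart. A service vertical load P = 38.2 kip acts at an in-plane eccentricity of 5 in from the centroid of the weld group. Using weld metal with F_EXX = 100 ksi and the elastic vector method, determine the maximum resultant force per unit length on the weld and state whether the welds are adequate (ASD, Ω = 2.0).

f_max ≈ 4.51 kip/in; adequate

Total weld length L_w = 18 in. Treat welds as unit-width lines.
Polar moment about centroid: J = 2[d³/12 + d(b/2)²] = 2[9³/12 + 9×4²] = 409.5 in³.
Direct shear f_v = P/L_w = 38.2 / 18 = 2.122 kip/in (vertical).
Torsion M = P·e = 38.2 × 5 = 191 kip·in.
Critical point at (x, y) = (4, 4.5) from centroid. f_tx = M·y/J = 2.099 kip/in; f_ty = M·x/J = 1.866 kip/in.
Resultant f_max = √[f_tx² + (f_v + f_ty)²] = √[2.099² + (2.122 + 1.866)²] = 4.507 kip/in.
Capacity per unit length: r_n/Ω = (1/2.0) × 0.6 × 100 × (0.707 × 0.4375) = 9.279 kip/in.
4.507 ≤ 9.279 → adequate.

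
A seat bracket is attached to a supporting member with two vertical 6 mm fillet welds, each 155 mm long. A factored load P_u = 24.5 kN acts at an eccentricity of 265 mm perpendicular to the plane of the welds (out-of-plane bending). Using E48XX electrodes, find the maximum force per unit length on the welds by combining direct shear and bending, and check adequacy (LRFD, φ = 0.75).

f_max ≈ 815 N/mm; adequate

E48XX → F_EXX = 480 MPa.
L_w = 2 × 155 = 310 mm; section modulus (unit throat) S = 2 × L²/6 = 8008 mm².
Direct shear f_v = P/L_w = 24.5×10³/310 = 79.03 N/mm.
Moment M = P × e = 24.5×10³ × 265 = 6492500 N·mm; bending f_b = M/S = 810.7 N/mm.
f_max = √(f_v² + f_b²) = √(79.03² + 810.7²) = 814.6 N/mm.
φr_n = 0.75 × 0.6 × 480 × (0.707 × 6) = 916.3 N/mm → adequate.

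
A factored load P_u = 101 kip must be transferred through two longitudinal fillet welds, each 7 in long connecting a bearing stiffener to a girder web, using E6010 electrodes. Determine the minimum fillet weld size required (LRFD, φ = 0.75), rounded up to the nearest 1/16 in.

w = 7/16 in

E60XX → F_EXX = 60 ksi.
Total weld length L = 14 in.
Required throat t_e = P_u / (φ × 0.6 F_EXX × L) = 101 / (0.75 × 0.6 × 60 × 14) = 0.2672 in.
Required leg w = t_e / 0.707 = 0.3779 in → use 7/16 in.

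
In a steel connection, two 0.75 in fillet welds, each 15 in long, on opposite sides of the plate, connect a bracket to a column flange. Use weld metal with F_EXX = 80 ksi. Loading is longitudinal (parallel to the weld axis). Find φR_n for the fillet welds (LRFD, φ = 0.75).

Effective throat t_e = 0.707 × 0.75 = 0.5302 in.
Total length L = 30 in; A_we = 0.5302 × 30 = 15.91 in².
F_nw = 0.6 F_EXX = 0.6 × 80 = 48 ksi.
φR_n = 0.75 × 48 × 15.91 = 572.7 kip.

φR_n ≈ 573 kip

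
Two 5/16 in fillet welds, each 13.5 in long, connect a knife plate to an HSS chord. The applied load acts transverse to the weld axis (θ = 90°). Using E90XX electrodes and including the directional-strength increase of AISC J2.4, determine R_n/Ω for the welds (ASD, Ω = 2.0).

R_n/Ω ≈ 242 kip

E90XX → F_EXX = 90 ksi.
t_e = 0.707 × 0.3125 = 0.2209 in; A_we = 0.2209 × 27 = 5.965 in².
Directional factor: 1.0 + 0.5 sin^1.5(90°) = 1.5.
F_nw = 0.6 × 90 × 1.5 = 81 ksi.
R_n/Ω = (81 × 5.965) / 2.0 = 241.6 kip.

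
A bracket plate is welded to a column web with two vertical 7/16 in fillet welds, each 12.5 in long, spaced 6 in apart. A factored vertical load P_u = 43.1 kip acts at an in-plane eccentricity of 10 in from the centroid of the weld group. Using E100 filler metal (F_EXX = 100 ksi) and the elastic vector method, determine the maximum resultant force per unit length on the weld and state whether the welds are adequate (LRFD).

Total weld length L_w = 25 in. Treat welds as unit-width lines.
Polar moment about centroid: J = 2[d³/12 + d(b/2)²] = 2[12.5³/12 + 12.5×3²] = 550.5 in³.
Direct shear f_v = P/L_w = 43.1 / 25 = 1.724 kip/in (vertical).
Torsion M = P·e = 43.1 × 10 = 431 kip·in.
Critical point at (x, y) = (3, 6.25) from centroid. f_tx = M·y/J = 4.893 kip/in; f_ty = M·x/J = 2.349 kip/in.
Resultant f_max = √[f_tx² + (f_v + f_ty)²] = √[4.893² + (1.724 + 2.349)²] = 6.366 kip/in.
Capacity per unit length: φr_n = 0.75 × 0.6 × 100 × (0.707 × 0.4375) = 13.92 kip/in.
6.366 ≤ 13.92 → adequate.

f_max ≈ 6.37 kip/in; adequate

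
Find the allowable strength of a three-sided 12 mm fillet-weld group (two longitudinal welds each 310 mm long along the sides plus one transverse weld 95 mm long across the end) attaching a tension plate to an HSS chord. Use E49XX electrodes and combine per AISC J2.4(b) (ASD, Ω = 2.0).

E49XX → F_EXX = 490 MPa.
t_e = 0.707 × 12 = 8.484 mm.
R_nwl = 0.6 × 490 × 8.484 × 620 × 10⁻³ = 1546 kN (longitudinal, 2 welds).
R_nwt = 0.6 × 490 × 8.484 × 95 × 10⁻³ = 237 kN (transverse, base value).
(i) R_nwl + R_nwt = 1783 kN; (ii) 0.85 R_nwl + 1.5 R_nwt = 1670 kN.
R_n = max = 1783 kN [governs: (i)]; R_n/Ω = 891.7 kN.

R_n/Ω ≈ 892 kN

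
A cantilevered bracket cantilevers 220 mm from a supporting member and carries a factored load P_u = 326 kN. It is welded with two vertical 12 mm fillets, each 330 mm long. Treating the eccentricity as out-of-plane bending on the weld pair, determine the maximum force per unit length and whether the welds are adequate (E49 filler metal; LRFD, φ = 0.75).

E49XX → F_EXX = 490 MPa.
L_w = 2 × 330 = 660 mm; section modulus (unit throat) S = 2 × L²/6 = 36300 mm².
Direct shear f_v = P/L_w = 326×10³/660 = 493.9 N/mm.
Moment M = P × e = 326×10³ × 220 = 71720000 N·mm; bending f_b = M/S = 1976 N/mm.
f_max = √(f_v² + f_b²) = √(493.9² + 1976²) = 2037 N/mm.
φr_n = 0.75 × 0.6 × 490 × (0.707 × 12) = 1871 N/mm → NOT adequate.

f_max ≈ 2040 N/mm; NOT adequate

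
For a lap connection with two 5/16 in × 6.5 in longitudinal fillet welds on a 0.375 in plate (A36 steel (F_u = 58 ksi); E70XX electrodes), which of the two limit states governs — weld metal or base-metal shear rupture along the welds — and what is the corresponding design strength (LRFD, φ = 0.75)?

φR_n ≈ 90.5 kips (weld metal governs)

E70XX → F_EXX = 70 ksi.
t_e = 0.707 × 0.3125 = 0.2209 in; L = 13 in.
Weld metal: φR_n = 0.75 × 0.6 × 70 × 0.2209 × 13 = 90.47 kips.
Base metal (shear rupture): φR_n = 0.75 × 0.6 × 58 × 0.375 × 13 = 127.2 kips.
Governing: weld metal.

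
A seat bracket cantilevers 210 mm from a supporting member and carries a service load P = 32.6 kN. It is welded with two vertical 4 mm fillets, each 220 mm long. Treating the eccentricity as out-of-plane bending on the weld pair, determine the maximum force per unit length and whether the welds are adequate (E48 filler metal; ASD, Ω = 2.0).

f_max ≈ 431 N/mm; NOT adequate

E48XX → F_EXX = 480 MPa.
L_w = 2 × 220 = 440 mm; section modulus (unit throat) S = 2 × L²/6 = 16130 mm².
Direct shear f_v = P/L_w = 32.6×10³/440 = 74.09 N/mm.
Moment M = P × e = 32.6×10³ × 210 = 6846000 N·mm; bending f_b = M/S = 424.3 N/mm.
f_max = √(f_v² + f_b²) = √(74.09² + 424.3²) = 430.8 N/mm.
r_n/Ω = (1/2.0) × 0.6 × 480 × (0.707 × 4) = 407.2 N/mm → NOT adequate.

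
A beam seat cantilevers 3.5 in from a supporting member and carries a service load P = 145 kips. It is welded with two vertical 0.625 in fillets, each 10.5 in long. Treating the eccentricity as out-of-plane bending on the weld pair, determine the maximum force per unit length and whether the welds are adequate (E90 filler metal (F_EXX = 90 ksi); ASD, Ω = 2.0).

L_w = 2 × 10.5 = 21 in; section modulus (unit throat) S = 2 × L²/6 = 36.75 in².
Direct shear f_v = P/L_w = 145/21 = 6.905 kip/in.
Moment M = P × e = 145 × 3.5 = 507.5 kip·in; bending f_b = M/S = 13.81 kip/in.
f_max = √(f_v² + f_b²) = √(6.905² + 13.81²) = 15.44 kip/in.
r_n/Ω = (1/2.0) × 0.6 × 90 × (0.707 × 0.625) = 11.93 kip/in → NOT adequate.

f_max ≈ 15.4 kip/in; NOT adequate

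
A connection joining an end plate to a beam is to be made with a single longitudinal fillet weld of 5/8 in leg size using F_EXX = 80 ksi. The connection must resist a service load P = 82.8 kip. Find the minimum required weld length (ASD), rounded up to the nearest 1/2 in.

Throat t_e = 0.707 × 0.625 = 0.4419 in.
r_n/Ω = (0.6 × 80 × 0.4419) / 2.0 = 10.6 kip/in.
L_req = P / (r_n/Ω) = 82.8 / 10.6 = 7.808 in total.
Round up → use L = 8 in.

L = 8 in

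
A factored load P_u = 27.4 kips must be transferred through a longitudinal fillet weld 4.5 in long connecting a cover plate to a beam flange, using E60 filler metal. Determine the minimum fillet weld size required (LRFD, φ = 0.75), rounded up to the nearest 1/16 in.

w = 3/8 in

E60XX → F_EXX = 60 ksi.
Total weld length L = 4.5 in.
Required throat t_e = P_u / (φ × 0.6 F_EXX × L) = 27.4 / (0.75 × 0.6 × 60 × 4.5) = 0.2255 in.
Required leg w = t_e / 0.707 = 0.319 in → use 3/8 in.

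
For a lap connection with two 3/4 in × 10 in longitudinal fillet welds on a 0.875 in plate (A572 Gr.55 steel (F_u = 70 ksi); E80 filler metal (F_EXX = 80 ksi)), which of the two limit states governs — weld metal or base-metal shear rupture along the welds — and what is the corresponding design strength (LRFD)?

φR_n ≈ 382 kips (weld metal governs)

t_e = 0.707 × 0.75 = 0.5302 in; L = 20 in.
Weld metal: φR_n = 0.75 × 0.6 × 80 × 0.5302 × 20 = 381.8 kips.
Base metal (shear rupture): φR_n = 0.75 × 0.6 × 70 × 0.875 × 20 = 551.2 kips.
Governing: weld metal.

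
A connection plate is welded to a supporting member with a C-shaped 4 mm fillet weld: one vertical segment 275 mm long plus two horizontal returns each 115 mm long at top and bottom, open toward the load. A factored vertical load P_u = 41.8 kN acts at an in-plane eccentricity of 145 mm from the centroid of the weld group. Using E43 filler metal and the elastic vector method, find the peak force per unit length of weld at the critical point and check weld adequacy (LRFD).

E43XX → F_EXX = 430 MPa.
Total weld length L_w = 505 mm. Treat welds as unit-width lines.
Centroid: x̄ = 2×115×57.5 / 505 = 26.19 mm from the vertical weld.
Polar moment about centroid: J = I_x + I_y = [275³/12 + 2×115×137.5²] + [275×26.19² + 2(115³/12 + 115×31.31²)] = 6749000 mm³.
Direct shear f_v = P/L_w = 41.8×10³ / 505 = 82.77 N/mm (vertical).
Torsion M = P·e = 41.8×10³ × 145 = 6061000 N·mm.
Critical point at (x, y) = (88.81, 137.5) from centroid. f_tx = M·y/J = 123.5 N/mm; f_ty = M·x/J = 79.76 N/mm.
Resultant f_max = √[f_tx² + (f_v + f_ty)²] = √[123.5² + (82.77 + 79.76)²] = 204.1 N/mm.
Capacity per unit length: φr_n = 0.75 × 0.6 × 430 × (0.707 × 4) = 547.2 N/mm.
204.1 ≤ 547.2 → adequate.

f_max ≈ 204 N/mm; adequate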